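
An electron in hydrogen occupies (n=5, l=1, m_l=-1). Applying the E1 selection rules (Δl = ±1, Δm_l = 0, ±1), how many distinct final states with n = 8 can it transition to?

4

E1 requires Δl = ±1, so l_f ∈ {0, 2}; with 0 ≤ l_f ≤ n_f−1 = 7, the allowed l_f values are {0, 2}.
For l_f = 0: m_f ∈ {m_i−1, m_i, m_i+1} ∩ [−0, 0] = {0} → 1 state.
For l_f = 2: m_f ∈ {m_i−1, m_i, m_i+1} ∩ [−2, 2] = {-2, -1, 0} → 3 states.
Total: 4.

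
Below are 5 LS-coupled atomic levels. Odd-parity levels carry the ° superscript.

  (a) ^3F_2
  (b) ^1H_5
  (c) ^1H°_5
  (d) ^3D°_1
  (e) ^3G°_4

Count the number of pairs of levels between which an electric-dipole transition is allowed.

2

(a)–(b): forbidden (parity, ΔS, ΔL, ΔJ).
(a)–(c): forbidden (ΔS, ΔL, ΔJ).
(a)–(d): allowed.
(a)–(e): forbidden (ΔJ).
(b)–(c): allowed.
(b)–(d): forbidden (ΔS, ΔL, ΔJ).
(b)–(e): forbidden (ΔS).
(c)–(d): forbidden (parity, ΔS, ΔL, ΔJ).
(c)–(e): forbidden (parity, ΔS).
(d)–(e): forbidden (parity, ΔL, ΔJ).
Allowed pairs: 2 of 10.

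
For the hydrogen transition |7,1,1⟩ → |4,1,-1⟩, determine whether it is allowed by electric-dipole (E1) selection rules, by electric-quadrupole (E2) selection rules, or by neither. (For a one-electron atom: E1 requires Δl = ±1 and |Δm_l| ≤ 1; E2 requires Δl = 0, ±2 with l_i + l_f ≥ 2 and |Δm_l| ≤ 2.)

Δl = 1 − 1 = +0; l_i + l_f = 2.
Δm_l = -2.
E1 (Δl = ±1, |Δm_l| ≤ 1): not satisfied.
E2 (Δl = 0,±2, l_i+l_f ≥ 2, |Δm_l| ≤ 2): satisfied.

E2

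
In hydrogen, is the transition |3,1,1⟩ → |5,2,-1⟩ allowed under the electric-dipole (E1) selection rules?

l: 1 → 2 (Δl = +1). Δl = ±1 ✓.
Δm_l = -1 − (1) = -2. E1 requires Δm_l = 0, ±1: ✗.
The transition is electric-dipole forbidden.

forbidden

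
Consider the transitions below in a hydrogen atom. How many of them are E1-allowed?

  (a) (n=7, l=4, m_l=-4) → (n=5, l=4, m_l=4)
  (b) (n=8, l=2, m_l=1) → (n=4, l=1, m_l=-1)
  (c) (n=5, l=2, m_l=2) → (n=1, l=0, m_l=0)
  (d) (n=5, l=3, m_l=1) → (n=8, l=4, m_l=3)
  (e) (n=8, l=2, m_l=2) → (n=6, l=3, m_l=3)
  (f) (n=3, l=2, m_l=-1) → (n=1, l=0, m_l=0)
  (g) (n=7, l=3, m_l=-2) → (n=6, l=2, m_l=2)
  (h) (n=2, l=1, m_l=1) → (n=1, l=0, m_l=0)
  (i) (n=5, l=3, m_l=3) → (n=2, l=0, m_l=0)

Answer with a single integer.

(a) forbidden — Δl = +0 (E1 requires Δl = ±1); Δm_l = +8 (E1 requires Δm_l = 0, ±1)
(b) forbidden — Δm_l = -2 (E1 requires Δm_l = 0, ±1)
(c) forbidden — Δl = -2 (E1 requires Δl = ±1); Δm_l = -2 (E1 requires Δm_l = 0, ±1)
(d) forbidden — Δm_l = +2 (E1 requires Δm_l = 0, ±1)
(e) allowed
(f) forbidden — Δl = -2 (E1 requires Δl = ±1)
(g) forbidden — Δm_l = +4 (E1 requires Δm_l = 0, ±1)
(h) allowed
(i) forbidden — Δl = -3 (E1 requires Δl = ±1); Δm_l = -3 (E1 requires Δm_l = 0, ±1)
Total allowed: 2 of 9.

2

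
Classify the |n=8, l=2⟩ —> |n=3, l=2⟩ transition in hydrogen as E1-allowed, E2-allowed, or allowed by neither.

Δl = 2 − 2 = +0; l_i + l_f = 4.
E1 (Δl = ±1): not satisfied.
E2 (Δl = 0,±2, l_i+l_f ≥ 2): satisfied.

E2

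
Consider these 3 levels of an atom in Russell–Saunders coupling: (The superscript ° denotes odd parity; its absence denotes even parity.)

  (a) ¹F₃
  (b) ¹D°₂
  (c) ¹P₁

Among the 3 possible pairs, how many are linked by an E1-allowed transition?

(a)–(b): allowed.
(a)–(c): forbidden (parity, ΔL, ΔJ).
(b)–(c): allowed.
Allowed pairs: 2 of 3.

2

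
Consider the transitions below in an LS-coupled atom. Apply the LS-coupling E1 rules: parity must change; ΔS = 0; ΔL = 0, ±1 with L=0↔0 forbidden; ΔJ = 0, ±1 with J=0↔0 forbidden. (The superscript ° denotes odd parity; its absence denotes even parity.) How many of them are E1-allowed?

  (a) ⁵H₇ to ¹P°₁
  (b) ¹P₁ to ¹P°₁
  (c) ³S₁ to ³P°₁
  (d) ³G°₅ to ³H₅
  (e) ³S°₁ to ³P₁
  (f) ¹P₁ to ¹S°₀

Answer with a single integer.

(a) forbidden (ΔS, ΔL, ΔJ fail)
(b) allowed
(c) allowed
(d) allowed
(e) allowed
(f) allowed
Total allowed: 5 of 6.

5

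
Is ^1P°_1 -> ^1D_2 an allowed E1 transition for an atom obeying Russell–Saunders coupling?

Reading off the term symbols: S 0→0, L 1→2, J 1→2, parity odd→even.
Parity must change: odd → even — satisfied.
ΔS = 0: S: 0 → 0 — satisfied.
ΔL = 0, ±1 (not L=0↔0): L: 1 → 2, ΔL = +1 — satisfied.
ΔJ = 0, ±1 (not J=0↔0): J: 1 → 2, ΔJ = +1 — satisfied.
All four E1 rules are satisfied.

allowed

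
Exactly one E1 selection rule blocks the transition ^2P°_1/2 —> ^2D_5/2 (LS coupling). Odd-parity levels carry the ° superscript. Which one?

Reading off the term symbols: S 1/2→1/2, L 1→2, J 1/2→5/2, parity odd→even.
Parity must change: odd → even — ok.
ΔS = 0: S: 1/2 → 1/2 — ok.
ΔL = 0, ±1 (not L=0↔0): L: 1 → 2, ΔL = +1 — ok.
ΔJ = 0, ±1 (not J=0↔0): J: 1/2 → 5/2, ΔJ = +2 — fails.

the ΔJ = 0, ±1 rule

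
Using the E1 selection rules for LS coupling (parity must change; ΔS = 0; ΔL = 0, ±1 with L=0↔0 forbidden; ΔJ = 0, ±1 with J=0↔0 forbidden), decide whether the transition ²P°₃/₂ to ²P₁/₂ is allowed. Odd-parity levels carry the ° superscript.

allowed

Reading off the term symbols: S 1/2→1/2, L 1→1, J 3/2→1/2, parity odd→even.
ΔJ = 0, ±1 (not J=0↔0): J: 3/2 → 1/2, ΔJ = -1 — ok.
ΔS = 0: S: 1/2 → 1/2 — ok.
Parity must change: odd → even — ok.
ΔL = 0, ±1 (not L=0↔0): L: 1 → 1, ΔL = +0 — ok.
All four E1 rules are satisfied.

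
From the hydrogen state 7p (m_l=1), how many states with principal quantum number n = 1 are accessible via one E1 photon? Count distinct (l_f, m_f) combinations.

E1 requires Δl = ±1, so l_f ∈ {0, 2}; with 0 ≤ l_f ≤ n_f−1 = 0, the allowed l_f values are {0}.
For l_f = 0: m_f ∈ {m_i−1, m_i, m_i+1} ∩ [−0, 0] = {0} → 1 state.
Total: 1.

1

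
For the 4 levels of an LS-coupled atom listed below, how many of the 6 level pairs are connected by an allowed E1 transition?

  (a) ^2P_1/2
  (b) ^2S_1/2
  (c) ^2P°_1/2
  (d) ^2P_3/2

3

(a)–(b): forbidden (parity).
(a)–(c): allowed.
(a)–(d): forbidden (parity).
(b)–(c): allowed.
(b)–(d): forbidden (parity).
(c)–(d): allowed.
Allowed pairs: 3 of 6.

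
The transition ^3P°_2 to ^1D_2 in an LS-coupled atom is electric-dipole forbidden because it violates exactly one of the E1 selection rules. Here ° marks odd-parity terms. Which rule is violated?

the ΔS = 0 rule

Initial level: S=1, L=1, J=2, parity odd. Final level: S=0, L=2, J=2, parity even.
Parity must change: odd → even — ok.
ΔS = 0: S: 1 → 0 — fails.
ΔL = 0, ±1 (not L=0↔0): L: 1 → 2, ΔL = +1 — ok.
ΔJ = 0, ±1 (not J=0↔0): J: 2 → 2, ΔJ = +0 — ok.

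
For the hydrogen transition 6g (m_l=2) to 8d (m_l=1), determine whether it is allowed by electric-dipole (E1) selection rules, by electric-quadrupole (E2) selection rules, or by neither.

E2

Δl = 2 − 4 = -2; l_i + l_f = 6.
Δm_l = -1.
E1 (Δl = ±1, |Δm_l| ≤ 1): not satisfied.
E2 (Δl = 0,±2, l_i+l_f ≥ 2, |Δm_l| ≤ 2): satisfied.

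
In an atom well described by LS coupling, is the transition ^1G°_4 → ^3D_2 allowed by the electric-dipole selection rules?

Parity must change: odd → even — satisfied.
ΔS = 0: S: 0 → 1 — violated.
ΔL = 0, ±1 (not L=0↔0): L: 4 → 2, ΔL = -2 — violated.
ΔJ = 0, ±1 (not J=0↔0): J: 4 → 2, ΔJ = -2 — violated.
Rule(s) violated: ΔS, ΔL, ΔJ.

forbidden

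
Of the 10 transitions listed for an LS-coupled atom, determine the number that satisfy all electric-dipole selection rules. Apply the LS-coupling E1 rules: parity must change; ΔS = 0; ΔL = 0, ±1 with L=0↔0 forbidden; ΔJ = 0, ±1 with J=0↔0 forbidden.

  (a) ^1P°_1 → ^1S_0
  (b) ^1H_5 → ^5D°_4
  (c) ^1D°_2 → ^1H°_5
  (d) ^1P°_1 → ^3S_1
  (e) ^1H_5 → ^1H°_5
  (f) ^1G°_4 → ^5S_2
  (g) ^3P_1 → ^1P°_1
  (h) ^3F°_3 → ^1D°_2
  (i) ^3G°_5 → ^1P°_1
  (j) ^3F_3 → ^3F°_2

3

(a) allowed
(b) forbidden (ΔS, ΔL fail)
(c) forbidden (parity, ΔL, ΔJ fail)
(d) forbidden (ΔS fails)
(e) allowed
(f) forbidden (ΔS, ΔL, ΔJ fail)
(g) forbidden (ΔS fails)
(h) forbidden (parity, ΔS fail)
(i) forbidden (parity, ΔS, ΔL, ΔJ fail)
(j) allowed
Total allowed: 3 of 10.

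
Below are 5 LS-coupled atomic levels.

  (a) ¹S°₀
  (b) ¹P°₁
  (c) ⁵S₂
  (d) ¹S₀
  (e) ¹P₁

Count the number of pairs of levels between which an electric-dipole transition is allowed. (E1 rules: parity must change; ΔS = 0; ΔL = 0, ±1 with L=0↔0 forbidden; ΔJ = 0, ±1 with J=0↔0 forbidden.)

3

(a)–(b): forbidden (parity).
(a)–(c): forbidden (ΔS, ΔL, ΔJ).
(a)–(d): forbidden (ΔL, ΔJ).
(a)–(e): allowed.
(b)–(c): forbidden (ΔS).
(b)–(d): allowed.
(b)–(e): allowed.
(c)–(d): forbidden (parity, ΔS, ΔL, ΔJ).
(c)–(e): forbidden (parity, ΔS).
(d)–(e): forbidden (parity).
Allowed pairs: 3 of 10.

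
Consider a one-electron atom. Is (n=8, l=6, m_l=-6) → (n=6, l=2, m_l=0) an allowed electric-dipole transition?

forbidden

l: 6 → 2 (Δl = -4). Δl = ±1 fails.
m_l: -6 → 0 (Δm_l = +6). |Δm_l| ≤ 1 fails.
The transition is electric-dipole forbidden.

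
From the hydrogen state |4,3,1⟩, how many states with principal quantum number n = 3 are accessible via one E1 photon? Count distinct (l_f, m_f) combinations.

3

E1 requires Δl = ±1, so l_f ∈ {2, 4}; with 0 ≤ l_f ≤ n_f−1 = 2, the allowed l_f values are {2}.
For l_f = 2: m_f ∈ {m_i−1, m_i, m_i+1} ∩ [−2, 2] = {0, 1, 2} → 3 states.
Total: 3.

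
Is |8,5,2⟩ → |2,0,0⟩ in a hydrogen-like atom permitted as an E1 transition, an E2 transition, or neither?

Δl = 0 − 5 = -5; l_i + l_f = 5.
Δm_l = -2.
E1 (Δl = ±1, |Δm_l| ≤ 1): not satisfied.
E2 (Δl = 0,±2, l_i+l_f ≥ 2, |Δm_l| ≤ 2): not satisfied.

neither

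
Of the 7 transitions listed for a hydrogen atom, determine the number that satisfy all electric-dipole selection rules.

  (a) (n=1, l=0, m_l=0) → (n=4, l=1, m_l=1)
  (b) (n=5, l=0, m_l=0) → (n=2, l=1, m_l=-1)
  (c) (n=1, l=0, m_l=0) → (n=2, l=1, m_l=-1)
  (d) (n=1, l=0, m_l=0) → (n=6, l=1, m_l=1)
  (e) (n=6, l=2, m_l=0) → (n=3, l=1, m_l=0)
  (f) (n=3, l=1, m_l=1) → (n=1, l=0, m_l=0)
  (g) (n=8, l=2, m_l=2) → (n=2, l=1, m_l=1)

7

(a) allowed
(b) allowed
(c) allowed
(d) allowed
(e) allowed
(f) allowed
(g) allowed
Total allowed: 7 of 7.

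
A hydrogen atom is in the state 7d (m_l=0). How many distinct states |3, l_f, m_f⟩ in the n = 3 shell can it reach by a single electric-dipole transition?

E1 requires Δl = ±1, so l_f ∈ {1, 3}; with 0 ≤ l_f ≤ n_f−1 = 2, the allowed l_f values are {1}.
For l_f = 1: m_f ∈ {m_i−1, m_i, m_i+1} ∩ [−1, 1] = {-1, 0, 1} → 3 states.
Total: 3.

3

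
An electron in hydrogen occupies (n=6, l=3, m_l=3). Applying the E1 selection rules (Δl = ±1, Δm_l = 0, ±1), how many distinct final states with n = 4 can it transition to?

1

E1 requires Δl = ±1, so l_f ∈ {2, 4}; with 0 ≤ l_f ≤ n_f−1 = 3, the allowed l_f values are {2}.
For l_f = 2: m_f ∈ {m_i−1, m_i, m_i+1} ∩ [−2, 2] = {2} → 1 state.
Total: 1.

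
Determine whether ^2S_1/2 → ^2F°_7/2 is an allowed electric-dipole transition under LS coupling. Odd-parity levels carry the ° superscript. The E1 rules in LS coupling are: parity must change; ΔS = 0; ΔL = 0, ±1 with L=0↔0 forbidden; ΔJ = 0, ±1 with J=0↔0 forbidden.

forbidden

Reading off the term symbols: S 1/2→1/2, L 0→3, J 1/2→7/2, parity even→odd.
Parity must change: even → odd — ✓.
ΔS = 0: S: 1/2 → 1/2 — ✓.
ΔL = 0, ±1 (not L=0↔0): L: 0 → 3, ΔL = +3 — ✗.
ΔJ = 0, ±1 (not J=0↔0): J: 1/2 → 7/2, ΔJ = +3 — ✗.
Rule(s) violated: ΔL, ΔJ.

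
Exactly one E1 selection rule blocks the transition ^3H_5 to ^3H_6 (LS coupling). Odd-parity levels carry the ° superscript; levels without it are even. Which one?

parity

ΔL = 0, ±1 (not L=0↔0): L: 5 → 5, ΔL = +0 — ok.
ΔJ = 0, ±1 (not J=0↔0): J: 5 → 6, ΔJ = +1 — ok.
ΔS = 0: S: 1 → 1 — ok.
Parity must change: even → even — fails.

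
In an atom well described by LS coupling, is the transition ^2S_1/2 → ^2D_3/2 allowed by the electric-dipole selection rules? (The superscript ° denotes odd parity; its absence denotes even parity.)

ΔJ = 0, ±1 (not J=0↔0): J: 1/2 → 3/2, ΔJ = +1 — satisfied.
ΔS = 0: S: 1/2 → 1/2 — satisfied.
ΔL = 0, ±1 (not L=0↔0): L: 0 → 2, ΔL = +2 — violated.
Parity must change: even → even — violated.
Rule(s) violated: parity, ΔL.

forbidden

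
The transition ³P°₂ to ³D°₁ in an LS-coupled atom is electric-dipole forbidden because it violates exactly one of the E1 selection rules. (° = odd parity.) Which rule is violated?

Parity must change: odd → odd — ✗.
ΔS = 0: S: 1 → 1 — ✓.
ΔL = 0, ±1 (not L=0↔0): L: 1 → 2, ΔL = +1 — ✓.
ΔJ = 0, ±1 (not J=0↔0): J: 2 → 1, ΔJ = -1 — ✓.

parity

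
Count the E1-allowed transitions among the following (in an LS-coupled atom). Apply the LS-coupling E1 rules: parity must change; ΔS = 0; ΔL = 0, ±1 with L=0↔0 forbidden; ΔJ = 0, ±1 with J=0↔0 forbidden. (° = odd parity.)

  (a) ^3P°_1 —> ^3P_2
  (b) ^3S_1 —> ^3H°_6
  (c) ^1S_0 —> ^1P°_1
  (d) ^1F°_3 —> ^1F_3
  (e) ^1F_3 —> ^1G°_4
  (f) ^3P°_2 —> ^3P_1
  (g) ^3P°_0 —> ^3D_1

(a) allowed
(b) forbidden (ΔL, ΔJ fail)
(c) allowed
(d) allowed
(e) allowed
(f) allowed
(g) allowed
Total allowed: 6 of 7.

6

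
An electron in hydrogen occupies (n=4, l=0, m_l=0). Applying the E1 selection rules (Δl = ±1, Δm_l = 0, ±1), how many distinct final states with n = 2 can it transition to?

E1 requires Δl = ±1, so l_f ∈ {-1, 1}; with 0 ≤ l_f ≤ n_f−1 = 1, the allowed l_f values are {1}.
For l_f = 1: m_f ∈ {m_i−1, m_i, m_i+1} ∩ [−1, 1] = {-1, 0, 1} → 3 states.
Total: 3.

3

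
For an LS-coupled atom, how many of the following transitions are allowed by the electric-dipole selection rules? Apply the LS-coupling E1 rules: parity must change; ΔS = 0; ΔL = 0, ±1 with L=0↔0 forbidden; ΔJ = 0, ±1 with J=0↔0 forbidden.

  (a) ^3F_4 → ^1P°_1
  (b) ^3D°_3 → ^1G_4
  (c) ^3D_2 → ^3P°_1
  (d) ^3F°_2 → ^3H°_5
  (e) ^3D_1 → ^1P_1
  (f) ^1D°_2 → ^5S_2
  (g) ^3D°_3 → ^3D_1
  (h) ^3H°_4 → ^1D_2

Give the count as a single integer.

1

(a) forbidden (ΔS, ΔL, ΔJ fail)
(b) forbidden (ΔS, ΔL fail)
(c) allowed
(d) forbidden (parity, ΔL, ΔJ fail)
(e) forbidden (parity, ΔS fail)
(f) forbidden (ΔS, ΔL fail)
(g) forbidden (ΔJ fails)
(h) forbidden (ΔS, ΔL, ΔJ fail)
Total allowed: 1 of 8.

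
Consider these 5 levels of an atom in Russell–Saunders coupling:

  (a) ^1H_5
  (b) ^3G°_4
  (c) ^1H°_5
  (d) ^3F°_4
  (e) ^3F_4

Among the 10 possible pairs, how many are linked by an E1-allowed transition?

(a)–(b): forbidden (ΔS).
(a)–(c): allowed.
(a)–(d): forbidden (ΔS, ΔL).
(a)–(e): forbidden (parity, ΔS, ΔL).
(b)–(c): forbidden (parity, ΔS).
(b)–(d): forbidden (parity).
(b)–(e): allowed.
(c)–(d): forbidden (parity, ΔS, ΔL).
(c)–(e): forbidden (ΔS, ΔL).
(d)–(e): allowed.
Allowed pairs: 3 of 10.

3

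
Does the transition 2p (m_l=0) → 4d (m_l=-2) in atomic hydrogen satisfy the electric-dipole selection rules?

Δl = 2 − 1 = +1; the E1 rule Δl = ±1 is passes.
Δm_l = -2 − (0) = -2. E1 requires Δm_l = 0, ±1: fails.
The transition is electric-dipole forbidden.

forbidden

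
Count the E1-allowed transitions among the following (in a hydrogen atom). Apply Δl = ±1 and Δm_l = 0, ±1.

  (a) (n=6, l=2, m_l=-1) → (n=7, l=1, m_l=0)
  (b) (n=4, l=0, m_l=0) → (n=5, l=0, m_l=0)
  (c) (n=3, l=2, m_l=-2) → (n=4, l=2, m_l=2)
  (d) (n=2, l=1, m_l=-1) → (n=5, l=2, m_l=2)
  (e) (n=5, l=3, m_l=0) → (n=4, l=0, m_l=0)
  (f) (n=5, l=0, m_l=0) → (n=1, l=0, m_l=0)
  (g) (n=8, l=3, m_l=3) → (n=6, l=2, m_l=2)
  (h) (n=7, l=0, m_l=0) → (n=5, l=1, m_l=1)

3

(a) allowed
(b) forbidden — Δl = +0 (E1 requires Δl = ±1)
(c) forbidden — Δl = +0 (E1 requires Δl = ±1); Δm_l = +4 (E1 requires Δm_l = 0, ±1)
(d) forbidden — Δm_l = +3 (E1 requires Δm_l = 0, ±1)
(e) forbidden — Δl = -3 (E1 requires Δl = ±1)
(f) forbidden — Δl = +0 (E1 requires Δl = ±1)
(g) allowed
(h) allowed
Total allowed: 3 of 8.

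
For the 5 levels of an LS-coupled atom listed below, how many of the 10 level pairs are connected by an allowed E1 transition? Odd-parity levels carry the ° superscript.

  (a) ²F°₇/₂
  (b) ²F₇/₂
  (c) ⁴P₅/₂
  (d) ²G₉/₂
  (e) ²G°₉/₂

(a)–(b): allowed.
(a)–(c): forbidden (ΔS, ΔL).
(a)–(d): allowed.
(a)–(e): forbidden (parity).
(b)–(c): forbidden (parity, ΔS, ΔL).
(b)–(d): forbidden (parity).
(b)–(e): allowed.
(c)–(d): forbidden (parity, ΔS, ΔL, ΔJ).
(c)–(e): forbidden (ΔS, ΔL, ΔJ).
(d)–(e): allowed.
Allowed pairs: 4 of 10.

4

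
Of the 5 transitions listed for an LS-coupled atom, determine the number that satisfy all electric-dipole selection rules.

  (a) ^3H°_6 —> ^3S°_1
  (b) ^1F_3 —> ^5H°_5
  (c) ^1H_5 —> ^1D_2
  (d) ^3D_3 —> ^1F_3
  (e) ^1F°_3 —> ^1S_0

(a) forbidden (parity, ΔL, ΔJ fail)
(b) forbidden (ΔS, ΔL, ΔJ fail)
(c) forbidden (parity, ΔL, ΔJ fail)
(d) forbidden (parity, ΔS fail)
(e) forbidden (ΔL, ΔJ fail)
Total allowed: 0 of 5.

0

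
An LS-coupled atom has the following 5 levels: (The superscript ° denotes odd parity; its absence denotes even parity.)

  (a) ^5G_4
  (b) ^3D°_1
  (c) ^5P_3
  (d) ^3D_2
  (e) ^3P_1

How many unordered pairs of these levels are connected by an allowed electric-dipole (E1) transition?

2

(a)–(b): forbidden (ΔS, ΔL, ΔJ).
(a)–(c): forbidden (parity, ΔL).
(a)–(d): forbidden (parity, ΔS, ΔL, ΔJ).
(a)–(e): forbidden (parity, ΔS, ΔL, ΔJ).
(b)–(c): forbidden (ΔS, ΔJ).
(b)–(d): allowed.
(b)–(e): allowed.
(c)–(d): forbidden (parity, ΔS).
(c)–(e): forbidden (parity, ΔS, ΔJ).
(d)–(e): forbidden (parity).
Allowed pairs: 2 of 10.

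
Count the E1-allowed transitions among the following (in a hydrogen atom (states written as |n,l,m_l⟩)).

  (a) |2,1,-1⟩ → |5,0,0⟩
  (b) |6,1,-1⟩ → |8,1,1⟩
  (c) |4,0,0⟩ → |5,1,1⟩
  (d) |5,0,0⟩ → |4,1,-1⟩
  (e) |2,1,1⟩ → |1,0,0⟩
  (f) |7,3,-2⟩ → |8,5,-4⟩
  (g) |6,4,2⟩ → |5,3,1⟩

(a) allowed
(b) forbidden — Δl = +0 (E1 requires Δl = ±1); Δm_l = +2 (E1 requires Δm_l = 0, ±1)
(c) allowed
(d) allowed
(e) allowed
(f) forbidden — Δl = +2 (E1 requires Δl = ±1); Δm_l = -2 (E1 requires Δm_l = 0, ±1)
(g) allowed
Total allowed: 5 of 7.

5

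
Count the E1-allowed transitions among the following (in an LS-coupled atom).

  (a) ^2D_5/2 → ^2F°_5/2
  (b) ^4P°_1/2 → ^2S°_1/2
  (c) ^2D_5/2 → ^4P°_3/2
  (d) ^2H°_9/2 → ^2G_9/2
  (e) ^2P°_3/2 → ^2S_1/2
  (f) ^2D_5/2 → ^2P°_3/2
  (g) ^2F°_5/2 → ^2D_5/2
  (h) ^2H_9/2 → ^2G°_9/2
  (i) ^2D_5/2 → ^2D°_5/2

7

(a) allowed
(b) forbidden (parity, ΔS fail)
(c) forbidden (ΔS fails)
(d) allowed
(e) allowed
(f) allowed
(g) allowed
(h) allowed
(i) allowed
Total allowed: 7 of 9.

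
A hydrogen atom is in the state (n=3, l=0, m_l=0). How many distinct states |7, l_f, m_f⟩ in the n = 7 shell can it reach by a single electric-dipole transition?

E1 requires Δl = ±1, so l_f ∈ {-1, 1}; with 0 ≤ l_f ≤ n_f−1 = 6, the allowed l_f values are {1}.
For l_f = 1: m_f ∈ {m_i−1, m_i, m_i+1} ∩ [−1, 1] = {-1, 0, 1} → 3 states.
Total: 3.

3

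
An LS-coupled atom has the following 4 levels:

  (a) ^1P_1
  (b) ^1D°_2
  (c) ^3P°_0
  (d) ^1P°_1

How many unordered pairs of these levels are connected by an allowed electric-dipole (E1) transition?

(a)–(b): allowed.
(a)–(c): forbidden (ΔS).
(a)–(d): allowed.
(b)–(c): forbidden (parity, ΔS, ΔJ).
(b)–(d): forbidden (parity).
(c)–(d): forbidden (parity, ΔS).
Allowed pairs: 2 of 6.

2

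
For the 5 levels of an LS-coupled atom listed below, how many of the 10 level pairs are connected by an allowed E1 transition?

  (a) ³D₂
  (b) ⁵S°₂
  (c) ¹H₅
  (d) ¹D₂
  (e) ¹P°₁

(a)–(b): forbidden (ΔS, ΔL).
(a)–(c): forbidden (parity, ΔS, ΔL, ΔJ).
(a)–(d): forbidden (parity, ΔS).
(a)–(e): forbidden (ΔS).
(b)–(c): forbidden (ΔS, ΔL, ΔJ).
(b)–(d): forbidden (ΔS, ΔL).
(b)–(e): forbidden (parity, ΔS).
(c)–(d): forbidden (parity, ΔL, ΔJ).
(c)–(e): forbidden (ΔL, ΔJ).
(d)–(e): allowed.
Allowed pairs: 1 of 10.

1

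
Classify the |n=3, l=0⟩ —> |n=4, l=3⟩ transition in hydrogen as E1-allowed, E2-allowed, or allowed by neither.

neither

Δl = 3 − 0 = +3; l_i + l_f = 3.
E1 (Δl = ±1): not satisfied.
E2 (Δl = 0,±2, l_i+l_f ≥ 2): not satisfied.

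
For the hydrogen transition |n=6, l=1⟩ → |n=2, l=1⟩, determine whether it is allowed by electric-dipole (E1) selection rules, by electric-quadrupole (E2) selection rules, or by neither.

Δl = 1 − 1 = +0; l_i + l_f = 2.
E1 (Δl = ±1): not satisfied.
E2 (Δl = 0,±2, l_i+l_f ≥ 2): satisfied.

E2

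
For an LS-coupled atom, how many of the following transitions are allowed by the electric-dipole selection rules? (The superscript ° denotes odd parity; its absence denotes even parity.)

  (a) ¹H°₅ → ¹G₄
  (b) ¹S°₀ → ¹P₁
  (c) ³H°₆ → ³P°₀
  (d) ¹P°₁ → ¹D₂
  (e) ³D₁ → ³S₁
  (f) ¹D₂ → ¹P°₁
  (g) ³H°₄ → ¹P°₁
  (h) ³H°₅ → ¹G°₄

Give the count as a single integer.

4

(a) allowed
(b) allowed
(c) forbidden (parity, ΔL, ΔJ fail)
(d) allowed
(e) forbidden (parity, ΔL fail)
(f) allowed
(g) forbidden (parity, ΔS, ΔL, ΔJ fail)
(h) forbidden (parity, ΔS fail)
Total allowed: 4 of 8.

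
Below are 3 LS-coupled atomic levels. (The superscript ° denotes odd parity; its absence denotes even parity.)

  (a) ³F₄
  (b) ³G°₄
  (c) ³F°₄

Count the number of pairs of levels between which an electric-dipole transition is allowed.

2

(a)–(b): allowed.
(a)–(c): allowed.
(b)–(c): forbidden (parity).
Allowed pairs: 2 of 3.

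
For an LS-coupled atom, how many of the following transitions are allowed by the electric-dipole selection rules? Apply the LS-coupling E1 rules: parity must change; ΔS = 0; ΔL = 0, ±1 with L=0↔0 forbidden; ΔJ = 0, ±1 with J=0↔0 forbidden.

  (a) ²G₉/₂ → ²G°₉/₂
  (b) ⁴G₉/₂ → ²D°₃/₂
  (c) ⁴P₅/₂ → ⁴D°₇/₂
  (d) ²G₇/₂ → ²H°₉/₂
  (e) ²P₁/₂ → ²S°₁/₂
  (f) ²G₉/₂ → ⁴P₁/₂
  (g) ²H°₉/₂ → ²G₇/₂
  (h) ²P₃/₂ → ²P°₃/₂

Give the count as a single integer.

6

(a) allowed
(b) forbidden (ΔS, ΔL, ΔJ fail)
(c) allowed
(d) allowed
(e) allowed
(f) forbidden (parity, ΔS, ΔL, ΔJ fail)
(g) allowed
(h) allowed
Total allowed: 6 of 8.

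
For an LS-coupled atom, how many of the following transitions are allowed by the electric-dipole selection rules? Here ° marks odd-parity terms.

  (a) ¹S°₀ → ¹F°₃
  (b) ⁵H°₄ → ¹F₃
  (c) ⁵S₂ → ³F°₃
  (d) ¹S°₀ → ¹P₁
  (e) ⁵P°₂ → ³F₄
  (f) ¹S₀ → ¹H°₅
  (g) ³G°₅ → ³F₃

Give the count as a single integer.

1

(a) forbidden (parity, ΔL, ΔJ fail)
(b) forbidden (ΔS, ΔL fail)
(c) forbidden (ΔS, ΔL fail)
(d) allowed
(e) forbidden (ΔS, ΔL, ΔJ fail)
(f) forbidden (ΔL, ΔJ fail)
(g) forbidden (ΔJ fails)
Total allowed: 1 of 7.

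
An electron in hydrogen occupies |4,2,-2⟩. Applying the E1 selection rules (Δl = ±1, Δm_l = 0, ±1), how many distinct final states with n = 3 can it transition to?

1

E1 requires Δl = ±1, so l_f ∈ {1, 3}; with 0 ≤ l_f ≤ n_f−1 = 2, the allowed l_f values are {1}.
For l_f = 1: m_f ∈ {m_i−1, m_i, m_i+1} ∩ [−1, 1] = {-1} → 1 state.
Total: 1.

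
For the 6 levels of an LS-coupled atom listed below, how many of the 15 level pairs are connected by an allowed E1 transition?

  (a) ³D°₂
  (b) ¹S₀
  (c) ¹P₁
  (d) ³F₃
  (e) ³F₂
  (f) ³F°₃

4

(a)–(b): forbidden (ΔS, ΔL, ΔJ).
(a)–(c): forbidden (ΔS).
(a)–(d): allowed.
(a)–(e): allowed.
(a)–(f): forbidden (parity).
(b)–(c): forbidden (parity).
(b)–(d): forbidden (parity, ΔS, ΔL, ΔJ).
(b)–(e): forbidden (parity, ΔS, ΔL, ΔJ).
(b)–(f): forbidden (ΔS, ΔL, ΔJ).
(c)–(d): forbidden (parity, ΔS, ΔL, ΔJ).
(c)–(e): forbidden (parity, ΔS, ΔL).
(c)–(f): forbidden (ΔS, ΔL, ΔJ).
(d)–(e): forbidden (parity).
(d)–(f): allowed.
(e)–(f): allowed.
Allowed pairs: 4 of 15.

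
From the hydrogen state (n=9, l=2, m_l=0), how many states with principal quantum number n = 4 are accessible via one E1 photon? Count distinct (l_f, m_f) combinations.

6

E1 requires Δl = ±1, so l_f ∈ {1, 3}; with 0 ≤ l_f ≤ n_f−1 = 3, the allowed l_f values are {1, 3}.
For l_f = 1: m_f ∈ {m_i−1, m_i, m_i+1} ∩ [−1, 1] = {-1, 0, 1} → 3 states.
For l_f = 3: m_f ∈ {m_i−1, m_i, m_i+1} ∩ [−3, 3] = {-1, 0, 1} → 3 states.
Total: 6.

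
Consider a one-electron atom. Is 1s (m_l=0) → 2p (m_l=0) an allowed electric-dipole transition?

allowed

l: 0 → 1 (Δl = +1). Δl = ±1 satisfied.
Δm_l = 0 − (0) = +0. E1 requires Δm_l = 0, ±1: satisfied.
All E1 selection rules are satisfied.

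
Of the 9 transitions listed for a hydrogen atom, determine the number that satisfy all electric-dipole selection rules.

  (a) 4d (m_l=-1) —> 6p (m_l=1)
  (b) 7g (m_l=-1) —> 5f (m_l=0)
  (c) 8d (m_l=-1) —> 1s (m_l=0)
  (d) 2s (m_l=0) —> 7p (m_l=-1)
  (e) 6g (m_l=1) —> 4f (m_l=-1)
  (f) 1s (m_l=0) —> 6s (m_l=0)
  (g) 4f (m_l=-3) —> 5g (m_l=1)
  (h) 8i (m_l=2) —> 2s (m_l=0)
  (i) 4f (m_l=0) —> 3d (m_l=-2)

(a) forbidden — Δm_l = +2 (E1 requires Δm_l = 0, ±1)
(b) allowed
(c) forbidden — Δl = -2 (E1 requires Δl = ±1)
(d) allowed
(e) forbidden — Δm_l = -2 (E1 requires Δm_l = 0, ±1)
(f) forbidden — Δl = +0 (E1 requires Δl = ±1)
(g) forbidden — Δm_l = +4 (E1 requires Δm_l = 0, ±1)
(h) forbidden — Δl = -6 (E1 requires Δl = ±1); Δm_l = -2 (E1 requires Δm_l = 0, ±1)
(i) forbidden — Δm_l = -2 (E1 requires Δm_l = 0, ±1)
Total allowed: 2 of 9.

2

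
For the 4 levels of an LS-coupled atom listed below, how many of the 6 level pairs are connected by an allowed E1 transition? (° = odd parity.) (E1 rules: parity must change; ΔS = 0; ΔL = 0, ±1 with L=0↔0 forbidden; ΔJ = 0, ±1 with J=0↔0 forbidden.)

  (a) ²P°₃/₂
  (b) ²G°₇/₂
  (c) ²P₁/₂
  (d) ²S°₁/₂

(a)–(b): forbidden (parity, ΔL, ΔJ).
(a)–(c): allowed.
(a)–(d): forbidden (parity).
(b)–(c): forbidden (ΔL, ΔJ).
(b)–(d): forbidden (parity, ΔL, ΔJ).
(c)–(d): allowed.
Allowed pairs: 2 of 6.

2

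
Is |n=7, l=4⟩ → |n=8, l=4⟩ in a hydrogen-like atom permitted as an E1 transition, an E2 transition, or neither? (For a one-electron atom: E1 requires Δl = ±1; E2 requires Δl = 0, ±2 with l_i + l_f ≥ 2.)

Δl = 4 − 4 = +0; l_i + l_f = 8.
E1 (Δl = ±1): not satisfied.
E2 (Δl = 0,±2, l_i+l_f ≥ 2): satisfied.

E2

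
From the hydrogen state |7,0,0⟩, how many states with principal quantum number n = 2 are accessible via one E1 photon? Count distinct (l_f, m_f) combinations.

E1 requires Δl = ±1, so l_f ∈ {-1, 1}; with 0 ≤ l_f ≤ n_f−1 = 1, the allowed l_f values are {1}.
For l_f = 1: m_f ∈ {m_i−1, m_i, m_i+1} ∩ [−1, 1] = {-1, 0, 1} → 3 states.
Total: 3.

3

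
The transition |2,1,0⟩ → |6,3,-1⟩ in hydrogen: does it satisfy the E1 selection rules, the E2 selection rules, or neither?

E2

Δl = 3 − 1 = +2; l_i + l_f = 4.
Δm_l = -1.
E1 (Δl = ±1, |Δm_l| ≤ 1): not satisfied.
E2 (Δl = 0,±2, l_i+l_f ≥ 2, |Δm_l| ≤ 2): satisfied.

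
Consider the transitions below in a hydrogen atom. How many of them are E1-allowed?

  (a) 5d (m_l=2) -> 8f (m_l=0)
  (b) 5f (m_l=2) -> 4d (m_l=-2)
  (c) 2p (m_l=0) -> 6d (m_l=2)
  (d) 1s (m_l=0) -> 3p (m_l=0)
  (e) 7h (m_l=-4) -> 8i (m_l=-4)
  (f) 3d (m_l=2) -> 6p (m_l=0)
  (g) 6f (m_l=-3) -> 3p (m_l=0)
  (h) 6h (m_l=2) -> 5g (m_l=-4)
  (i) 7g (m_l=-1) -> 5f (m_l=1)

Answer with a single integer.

2

(a) forbidden — Δm_l = -2 (E1 requires Δm_l = 0, ±1)
(b) forbidden — Δm_l = -4 (E1 requires Δm_l = 0, ±1)
(c) forbidden — Δm_l = +2 (E1 requires Δm_l = 0, ±1)
(d) allowed
(e) allowed
(f) forbidden — Δm_l = -2 (E1 requires Δm_l = 0, ±1)
(g) forbidden — Δl = -2 (E1 requires Δl = ±1); Δm_l = +3 (E1 requires Δm_l = 0, ±1)
(h) forbidden — Δm_l = -6 (E1 requires Δm_l = 0, ±1)
(i) forbidden — Δm_l = +2 (E1 requires Δm_l = 0, ±1)
Total allowed: 2 of 9.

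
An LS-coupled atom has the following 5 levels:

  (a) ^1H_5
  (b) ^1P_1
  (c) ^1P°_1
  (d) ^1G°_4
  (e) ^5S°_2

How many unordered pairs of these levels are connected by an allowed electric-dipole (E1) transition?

(a)–(b): forbidden (parity, ΔL, ΔJ).
(a)–(c): forbidden (ΔL, ΔJ).
(a)–(d): allowed.
(a)–(e): forbidden (ΔS, ΔL, ΔJ).
(b)–(c): allowed.
(b)–(d): forbidden (ΔL, ΔJ).
(b)–(e): forbidden (ΔS).
(c)–(d): forbidden (parity, ΔL, ΔJ).
(c)–(e): forbidden (parity, ΔS).
(d)–(e): forbidden (parity, ΔS, ΔL, ΔJ).
Allowed pairs: 2 of 10.

2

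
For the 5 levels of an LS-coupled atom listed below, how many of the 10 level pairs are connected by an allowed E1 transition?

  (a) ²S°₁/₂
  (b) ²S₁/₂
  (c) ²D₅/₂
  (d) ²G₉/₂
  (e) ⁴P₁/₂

(a)–(b): forbidden (ΔL).
(a)–(c): forbidden (ΔL, ΔJ).
(a)–(d): forbidden (ΔL, ΔJ).
(a)–(e): forbidden (ΔS).
(b)–(c): forbidden (parity, ΔL, ΔJ).
(b)–(d): forbidden (parity, ΔL, ΔJ).
(b)–(e): forbidden (parity, ΔS).
(c)–(d): forbidden (parity, ΔL, ΔJ).
(c)–(e): forbidden (parity, ΔS, ΔJ).
(d)–(e): forbidden (parity, ΔS, ΔL, ΔJ).
Allowed pairs: 0 of 10.

0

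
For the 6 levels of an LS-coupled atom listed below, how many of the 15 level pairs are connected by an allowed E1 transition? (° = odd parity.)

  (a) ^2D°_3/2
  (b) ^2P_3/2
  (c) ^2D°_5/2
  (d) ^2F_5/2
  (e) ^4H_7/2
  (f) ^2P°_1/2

(a)–(b): allowed.
(a)–(c): forbidden (parity).
(a)–(d): allowed.
(a)–(e): forbidden (ΔS, ΔL, ΔJ).
(a)–(f): forbidden (parity).
(b)–(c): allowed.
(b)–(d): forbidden (parity, ΔL).
(b)–(e): forbidden (parity, ΔS, ΔL, ΔJ).
(b)–(f): allowed.
(c)–(d): allowed.
(c)–(e): forbidden (ΔS, ΔL).
(c)–(f): forbidden (parity, ΔJ).
(d)–(e): forbidden (parity, ΔS, ΔL).
(d)–(f): forbidden (ΔL, ΔJ).
(e)–(f): forbidden (ΔS, ΔL, ΔJ).
Allowed pairs: 5 of 15.

5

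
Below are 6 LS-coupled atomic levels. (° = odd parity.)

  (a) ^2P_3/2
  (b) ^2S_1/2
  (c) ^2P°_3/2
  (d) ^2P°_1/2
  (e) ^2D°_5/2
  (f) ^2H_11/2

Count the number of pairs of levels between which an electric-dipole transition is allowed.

5

(a)–(b): forbidden (parity).
(a)–(c): allowed.
(a)–(d): allowed.
(a)–(e): allowed.
(a)–(f): forbidden (parity, ΔL, ΔJ).
(b)–(c): allowed.
(b)–(d): allowed.
(b)–(e): forbidden (ΔL, ΔJ).
(b)–(f): forbidden (parity, ΔL, ΔJ).
(c)–(d): forbidden (parity).
(c)–(e): forbidden (parity).
(c)–(f): forbidden (ΔL, ΔJ).
(d)–(e): forbidden (parity, ΔJ).
(d)–(f): forbidden (ΔL, ΔJ).
(e)–(f): forbidden (ΔL, ΔJ).
Allowed pairs: 5 of 15.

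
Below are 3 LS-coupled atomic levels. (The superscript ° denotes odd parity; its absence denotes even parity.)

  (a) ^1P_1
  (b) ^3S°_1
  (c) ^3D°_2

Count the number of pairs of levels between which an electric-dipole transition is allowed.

(a)–(b): forbidden (ΔS).
(a)–(c): forbidden (ΔS).
(b)–(c): forbidden (parity, ΔL).
Allowed pairs: 0 of 3.

0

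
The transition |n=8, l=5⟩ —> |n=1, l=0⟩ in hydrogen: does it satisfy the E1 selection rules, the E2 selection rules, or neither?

neither

Δl = 0 − 5 = -5; l_i + l_f = 5.
E1 (Δl = ±1): not satisfied.
E2 (Δl = 0,±2, l_i+l_f ≥ 2): not satisfied.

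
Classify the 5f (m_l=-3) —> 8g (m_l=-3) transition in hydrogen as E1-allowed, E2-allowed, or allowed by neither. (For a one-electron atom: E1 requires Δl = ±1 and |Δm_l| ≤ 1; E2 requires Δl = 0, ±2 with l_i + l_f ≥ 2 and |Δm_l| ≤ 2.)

E1

Δl = 4 − 3 = +1; l_i + l_f = 7.
Δm_l = +0.
E1 (Δl = ±1, |Δm_l| ≤ 1): satisfied.
E2 (Δl = 0,±2, l_i+l_f ≥ 2, |Δm_l| ≤ 2): not satisfied.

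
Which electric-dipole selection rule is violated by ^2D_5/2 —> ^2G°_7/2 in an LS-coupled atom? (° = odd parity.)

Initial level: S=1/2, L=2, J=5/2, parity even. Final level: S=1/2, L=4, J=7/2, parity odd.
Parity must change: even → odd — ok.
ΔS = 0: S: 1/2 → 1/2 — ok.
ΔL = 0, ±1 (not L=0↔0): L: 2 → 4, ΔL = +2 — fails.
ΔJ = 0, ±1 (not J=0↔0): J: 5/2 → 7/2, ΔJ = +1 — ok.

the ΔL = 0, ±1 rule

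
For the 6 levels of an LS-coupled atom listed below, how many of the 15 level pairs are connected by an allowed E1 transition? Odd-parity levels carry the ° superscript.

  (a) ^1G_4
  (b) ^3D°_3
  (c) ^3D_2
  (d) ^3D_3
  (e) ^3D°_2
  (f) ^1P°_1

(a)–(b): forbidden (ΔS, ΔL).
(a)–(c): forbidden (parity, ΔS, ΔL, ΔJ).
(a)–(d): forbidden (parity, ΔS, ΔL).
(a)–(e): forbidden (ΔS, ΔL, ΔJ).
(a)–(f): forbidden (ΔL, ΔJ).
(b)–(c): allowed.
(b)–(d): allowed.
(b)–(e): forbidden (parity).
(b)–(f): forbidden (parity, ΔS, ΔJ).
(c)–(d): forbidden (parity).
(c)–(e): allowed.
(c)–(f): forbidden (ΔS).
(d)–(e): allowed.
(d)–(f): forbidden (ΔS, ΔJ).
(e)–(f): forbidden (parity, ΔS).
Allowed pairs: 4 of 15.

4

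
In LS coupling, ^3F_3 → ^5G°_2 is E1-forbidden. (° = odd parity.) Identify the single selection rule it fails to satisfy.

the ΔS = 0 rule

Reading off the term symbols: S 1→2, L 3→4, J 3→2, parity even→odd.
ΔS = 0: S: 1 → 2 — ✗.
Parity must change: even → odd — ✓.
ΔJ = 0, ±1 (not J=0↔0): J: 3 → 2, ΔJ = -1 — ✓.
ΔL = 0, ±1 (not L=0↔0): L: 3 → 4, ΔL = +1 — ✓.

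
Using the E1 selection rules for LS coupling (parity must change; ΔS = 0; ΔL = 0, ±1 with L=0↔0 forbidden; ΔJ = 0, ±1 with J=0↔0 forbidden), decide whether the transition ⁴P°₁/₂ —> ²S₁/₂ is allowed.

forbidden

Reading off the term symbols: S 3/2→1/2, L 1→0, J 1/2→1/2, parity odd→even.
ΔS = 0: S: 3/2 → 1/2 — fails.
ΔJ = 0, ±1 (not J=0↔0): J: 1/2 → 1/2, ΔJ = +0 — ok.
ΔL = 0, ±1 (not L=0↔0): L: 1 → 0, ΔL = -1 — ok.
Parity must change: odd → even — ok.
Rule(s) violated: ΔS.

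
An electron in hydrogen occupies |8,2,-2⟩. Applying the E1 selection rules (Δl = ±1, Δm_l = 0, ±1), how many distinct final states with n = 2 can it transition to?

E1 requires Δl = ±1, so l_f ∈ {1, 3}; with 0 ≤ l_f ≤ n_f−1 = 1, the allowed l_f values are {1}.
For l_f = 1: m_f ∈ {m_i−1, m_i, m_i+1} ∩ [−1, 1] = {-1} → 1 state.
Total: 1.

1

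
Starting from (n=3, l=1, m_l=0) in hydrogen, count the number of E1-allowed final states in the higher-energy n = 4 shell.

E1 requires Δl = ±1, so l_f ∈ {0, 2}; with 0 ≤ l_f ≤ n_f−1 = 3, the allowed l_f values are {0, 2}.
For l_f = 0: m_f ∈ {m_i−1, m_i, m_i+1} ∩ [−0, 0] = {0} → 1 state.
For l_f = 2: m_f ∈ {m_i−1, m_i, m_i+1} ∩ [−2, 2] = {-1, 0, 1} → 3 states.
Total: 4.

4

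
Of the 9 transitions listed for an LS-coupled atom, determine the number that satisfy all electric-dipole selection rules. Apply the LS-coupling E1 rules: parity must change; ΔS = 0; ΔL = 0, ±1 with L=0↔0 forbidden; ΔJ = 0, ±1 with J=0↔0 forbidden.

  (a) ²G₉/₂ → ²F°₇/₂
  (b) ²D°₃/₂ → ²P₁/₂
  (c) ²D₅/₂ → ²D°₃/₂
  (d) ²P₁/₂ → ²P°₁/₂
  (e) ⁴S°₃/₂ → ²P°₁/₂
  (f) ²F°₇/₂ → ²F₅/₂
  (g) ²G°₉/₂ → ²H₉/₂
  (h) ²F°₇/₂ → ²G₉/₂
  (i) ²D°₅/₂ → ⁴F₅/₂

7

(a) allowed
(b) allowed
(c) allowed
(d) allowed
(e) forbidden (parity, ΔS fail)
(f) allowed
(g) allowed
(h) allowed
(i) forbidden (ΔS fails)
Total allowed: 7 of 9.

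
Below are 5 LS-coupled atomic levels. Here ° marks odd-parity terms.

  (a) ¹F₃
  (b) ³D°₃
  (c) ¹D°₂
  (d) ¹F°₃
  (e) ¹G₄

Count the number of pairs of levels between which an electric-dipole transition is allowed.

(a)–(b): forbidden (ΔS).
(a)–(c): allowed.
(a)–(d): allowed.
(a)–(e): forbidden (parity).
(b)–(c): forbidden (parity, ΔS).
(b)–(d): forbidden (parity, ΔS).
(b)–(e): forbidden (ΔS, ΔL).
(c)–(d): forbidden (parity).
(c)–(e): forbidden (ΔL, ΔJ).
(d)–(e): allowed.
Allowed pairs: 3 of 10.

3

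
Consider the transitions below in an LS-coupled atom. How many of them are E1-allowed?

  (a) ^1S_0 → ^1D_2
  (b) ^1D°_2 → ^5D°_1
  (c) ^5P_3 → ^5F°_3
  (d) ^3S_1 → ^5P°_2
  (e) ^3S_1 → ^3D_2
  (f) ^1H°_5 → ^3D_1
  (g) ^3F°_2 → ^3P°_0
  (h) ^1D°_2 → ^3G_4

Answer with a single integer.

0

(a) forbidden (parity, ΔL, ΔJ fail)
(b) forbidden (parity, ΔS fail)
(c) forbidden (ΔL fails)
(d) forbidden (ΔS fails)
(e) forbidden (parity, ΔL fail)
(f) forbidden (ΔS, ΔL, ΔJ fail)
(g) forbidden (parity, ΔL, ΔJ fail)
(h) forbidden (ΔS, ΔL, ΔJ fail)
Total allowed: 0 of 8.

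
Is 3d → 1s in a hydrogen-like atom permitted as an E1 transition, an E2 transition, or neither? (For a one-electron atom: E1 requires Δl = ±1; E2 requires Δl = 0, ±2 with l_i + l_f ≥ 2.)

Δl = 0 − 2 = -2; l_i + l_f = 2.
E1 (Δl = ±1): not satisfied.
E2 (Δl = 0,±2, l_i+l_f ≥ 2): satisfied.

E2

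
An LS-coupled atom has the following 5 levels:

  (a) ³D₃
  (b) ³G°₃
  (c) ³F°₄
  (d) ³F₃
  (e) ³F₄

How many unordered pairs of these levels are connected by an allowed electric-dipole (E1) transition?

5

(a)–(b): forbidden (ΔL).
(a)–(c): allowed.
(a)–(d): forbidden (parity).
(a)–(e): forbidden (parity).
(b)–(c): forbidden (parity).
(b)–(d): allowed.
(b)–(e): allowed.
(c)–(d): allowed.
(c)–(e): allowed.
(d)–(e): forbidden (parity).
Allowed pairs: 5 of 10.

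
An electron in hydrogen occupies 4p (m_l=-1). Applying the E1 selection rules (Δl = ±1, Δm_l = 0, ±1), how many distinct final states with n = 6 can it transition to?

4

E1 requires Δl = ±1, so l_f ∈ {0, 2}; with 0 ≤ l_f ≤ n_f−1 = 5, the allowed l_f values are {0, 2}.
For l_f = 0: m_f ∈ {m_i−1, m_i, m_i+1} ∩ [−0, 0] = {0} → 1 state.
For l_f = 2: m_f ∈ {m_i−1, m_i, m_i+1} ∩ [−2, 2] = {-2, -1, 0} → 3 states.
Total: 4.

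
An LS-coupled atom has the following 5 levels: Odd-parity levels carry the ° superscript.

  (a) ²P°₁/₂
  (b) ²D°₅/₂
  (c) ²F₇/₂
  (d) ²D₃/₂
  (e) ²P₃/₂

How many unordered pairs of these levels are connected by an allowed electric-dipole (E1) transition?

(a)–(b): forbidden (parity, ΔJ).
(a)–(c): forbidden (ΔL, ΔJ).
(a)–(d): allowed.
(a)–(e): allowed.
(b)–(c): allowed.
(b)–(d): allowed.
(b)–(e): allowed.
(c)–(d): forbidden (parity, ΔJ).
(c)–(e): forbidden (parity, ΔL, ΔJ).
(d)–(e): forbidden (parity).
Allowed pairs: 5 of 10.

5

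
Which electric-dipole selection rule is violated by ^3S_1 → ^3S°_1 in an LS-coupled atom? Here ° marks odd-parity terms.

Parity must change: even → odd — satisfied.
ΔS = 0: S: 1 → 1 — satisfied.
ΔL = 0, ±1 (not L=0↔0): L: 0 → 0, ΔL = +0 — violated.
ΔJ = 0, ±1 (not J=0↔0): J: 1 → 1, ΔJ = +0 — satisfied.

the L=0 ↔ L=0 exclusion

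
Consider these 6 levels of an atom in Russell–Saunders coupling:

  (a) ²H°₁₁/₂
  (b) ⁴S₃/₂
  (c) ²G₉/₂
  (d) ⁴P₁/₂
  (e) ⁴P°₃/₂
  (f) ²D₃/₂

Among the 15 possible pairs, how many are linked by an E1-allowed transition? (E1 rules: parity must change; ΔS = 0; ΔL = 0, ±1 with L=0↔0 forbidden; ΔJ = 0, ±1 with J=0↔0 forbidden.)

(a)–(b): forbidden (ΔS, ΔL, ΔJ).
(a)–(c): allowed.
(a)–(d): forbidden (ΔS, ΔL, ΔJ).
(a)–(e): forbidden (parity, ΔS, ΔL, ΔJ).
(a)–(f): forbidden (ΔL, ΔJ).
(b)–(c): forbidden (parity, ΔS, ΔL, ΔJ).
(b)–(d): forbidden (parity).
(b)–(e): allowed.
(b)–(f): forbidden (parity, ΔS, ΔL).
(c)–(d): forbidden (parity, ΔS, ΔL, ΔJ).
(c)–(e): forbidden (ΔS, ΔL, ΔJ).
(c)–(f): forbidden (parity, ΔL, ΔJ).
(d)–(e): allowed.
(d)–(f): forbidden (parity, ΔS).
(e)–(f): forbidden (ΔS).
Allowed pairs: 3 of 15.

3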